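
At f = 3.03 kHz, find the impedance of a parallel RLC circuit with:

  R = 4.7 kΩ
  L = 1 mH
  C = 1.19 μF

Step 1 — Angular frequency: ω = 2π·f = 2π·3030 = 1.904e+04 rad/s.
Step 2 — Component impedances:
  R: Z = R = 4700 Ω
  L: Z = jωL = j·1.904e+04·0.001 = 0 + j19.04 Ω
  C: Z = 1/(jωC) = -j/(ω·C) = 0 - j44.14 Ω
Step 3 — Parallel combination: 1/Z_total = 1/R + 1/L + 1/C; Z_total = 0.2384 + j33.48 Ω = 33.48∠89.6° Ω.

Z = 0.2384 + j33.48 Ω = 33.48∠89.6° Ω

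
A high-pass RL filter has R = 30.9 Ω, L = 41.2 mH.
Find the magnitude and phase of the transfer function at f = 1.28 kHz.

Step 1 — Angular frequency: ω = 2π·1280 = 8042 rad/s.
Step 2 — Transfer function: H(jω) = jωL/(R + jωL).
Step 3 — Numerator jωL = j·331.4; denominator R + jωL = 30.9 + j331.4.
Step 4 — H = 0.9914 + j0.09245.
Step 5 — Magnitude: |H| = 0.9957 (-0.0 dB); phase: φ = 5.3°.

|H| = 0.9957 (-0.0 dB), φ = 5.3°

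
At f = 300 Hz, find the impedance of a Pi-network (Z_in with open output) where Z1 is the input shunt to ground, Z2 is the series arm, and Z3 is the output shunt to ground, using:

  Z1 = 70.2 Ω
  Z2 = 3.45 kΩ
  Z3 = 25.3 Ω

Step 1 — Angular frequency: ω = 2π·f = 2π·300 = 1885 rad/s.
Step 2 — Component impedances:
  Z1: Z = R = 70.2 Ω
  Z2: Z = R = 3450 Ω
  Z3: Z = R = 25.3 Ω
Step 3 — With open output, the series arm Z2 and the output shunt Z3 appear in series to ground: Z2 + Z3 = 3475 Ω.
Step 4 — Parallel with input shunt Z1: Z_in = Z1 || (Z2 + Z3) = 68.81 Ω = 68.81∠0.0° Ω.

Z = 68.81 Ω = 68.81∠0.0° Ω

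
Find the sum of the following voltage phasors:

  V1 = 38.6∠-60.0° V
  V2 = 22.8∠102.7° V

Step 1 — Convert each phasor to rectangular form:
  V1 = 38.6·(cos(-60.0°) + j·sin(-60.0°)) = 19.3 - j33.43 V
  V2 = 22.8·(cos(102.7°) + j·sin(102.7°)) = -5.012 + j22.24 V
Step 2 — Sum components: V_total = 14.29 - j11.19 V.
Step 3 — Convert to polar: |V_total| = 18.15 V, ∠V_total = -38.1°.

V_total = 18.15∠-38.1° V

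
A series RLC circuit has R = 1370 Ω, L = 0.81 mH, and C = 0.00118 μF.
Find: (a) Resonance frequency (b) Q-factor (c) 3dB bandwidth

Step 1 — Resonance: ω₀ = 1/√(LC) = 1/√(0.00081·1.18e-09) = 1.023e+06 rad/s.
Step 2 — f₀ = ω₀/(2π) = 1.628e+05 Hz.
Step 3 — Series Q: Q = ω₀L/R = 1.023e+06·0.00081/1370 = 0.6048.
Step 4 — Bandwidth: Δω = ω₀/Q = 1.691e+06 rad/s; BW = Δω/(2π) = 2.692e+05 Hz.

(a) f₀ = 1.628e+05 Hz  (b) Q = 0.6048  (c) BW = 2.692e+05 Hz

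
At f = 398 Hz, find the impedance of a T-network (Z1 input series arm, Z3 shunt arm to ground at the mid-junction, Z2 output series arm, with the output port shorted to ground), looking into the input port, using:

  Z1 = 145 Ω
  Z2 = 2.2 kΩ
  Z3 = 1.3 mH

Step 1 — Angular frequency: ω = 2π·f = 2π·398 = 2501 rad/s.
Step 2 — Component impedances:
  Z1: Z = R = 145 Ω
  Z2: Z = R = 2200 Ω
  Z3: Z = jωL = j·2501·0.0013 = 0 + j3.251 Ω
Step 3 — With the output port shorted to ground, the output series arm Z2 runs from the junction to ground; the shunt arm Z3 also runs from the junction to ground. They appear in parallel: Z3 || Z2 = 0.004804 + j3.251 Ω.
Step 4 — Series with input arm Z1: Z_in = Z1 + (Z3 || Z2) = 145 + j3.251 Ω = 145∠1.3° Ω.

Z = 145 + j3.251 Ω = 145∠1.3° Ω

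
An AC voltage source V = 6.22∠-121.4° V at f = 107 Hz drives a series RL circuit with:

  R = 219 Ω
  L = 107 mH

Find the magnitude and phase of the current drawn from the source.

Step 1 — Angular frequency: ω = 2π·f = 2π·107 = 672.3 rad/s.
Step 2 — Component impedances:
  R: Z = R = 219 Ω
  L: Z = jωL = j·672.3·0.107 = 0 + j71.94 Ω
Step 3 — Series combination: Z_total = R + L = 219 + j71.94 Ω = 230.5∠18.2° Ω.
Step 4 — Source phasor: V = 6.22∠-121.4° V = -3.241 - j5.309 V.
Step 5 — Ohm's law: I = V / Z_total = (-3.241 - j5.309) / (219 + j71.94) = -0.02054 - j0.01749 A.
Step 6 — Convert to polar: |I| = 0.02698 A, ∠I = -139.6°.

I = 0.02698∠-139.6° A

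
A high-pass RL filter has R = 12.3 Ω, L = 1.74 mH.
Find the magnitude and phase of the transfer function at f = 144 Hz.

Step 1 — Angular frequency: ω = 2π·144 = 904.8 rad/s.
Step 2 — Transfer function: H(jω) = jωL/(R + jωL).
Step 3 — Numerator jωL = j·1.574; denominator R + jωL = 12.3 + j1.574.
Step 4 — H = 0.01612 + j0.1259.
Step 5 — Magnitude: |H| = 0.127 (-17.9 dB); phase: φ = 82.7°.

|H| = 0.127 (-17.9 dB), φ = 82.7°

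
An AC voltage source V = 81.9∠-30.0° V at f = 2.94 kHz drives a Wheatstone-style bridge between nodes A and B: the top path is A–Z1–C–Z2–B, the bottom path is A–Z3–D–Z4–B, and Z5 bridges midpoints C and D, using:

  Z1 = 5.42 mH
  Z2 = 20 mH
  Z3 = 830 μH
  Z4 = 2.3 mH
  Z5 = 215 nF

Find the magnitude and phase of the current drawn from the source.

Step 1 — Angular frequency: ω = 2π·f = 2π·2940 = 1.847e+04 rad/s.
Step 2 — Component impedances:
  Z1: Z = jωL = j·1.847e+04·0.00542 = 0 + j100.1 Ω
  Z2: Z = jωL = j·1.847e+04·0.02 = 0 + j369.5 Ω
  Z3: Z = jωL = j·1.847e+04·0.00083 = 0 + j15.33 Ω
  Z4: Z = jωL = j·1.847e+04·0.0023 = 0 + j42.49 Ω
  Z5: Z = 1/(jωC) = -j/(ω·C) = 0 - j251.8 Ω
Step 3 — Bridge requires nodal analysis (the Z5 bridge couples midpoints C and D, so the two paths cannot be reduced to a simple series/parallel combination). Setting node B to ground and injecting 1 A at node A, the 3-node admittance system at A, C, D solves to V_A = Z_AB = 0 + j51.52 Ω = 51.52∠90.0° Ω.
Step 4 — Source phasor: V = 81.9∠-30.0° V = 70.93 - j40.95 V.
Step 5 — Ohm's law: I = V / Z_total = (70.93 - j40.95) / (0 + j51.52) = -0.7948 - j1.377 A.
Step 6 — Convert to polar: |I| = 1.59 A, ∠I = -120.0°.

I = 1.59∠-120.0° A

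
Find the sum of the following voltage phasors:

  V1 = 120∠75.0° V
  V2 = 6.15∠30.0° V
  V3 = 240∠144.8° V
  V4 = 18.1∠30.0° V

Step 1 — Convert each phasor to rectangular form:
  V1 = 120·(cos(75.0°) + j·sin(75.0°)) = 31.06 + j115.9 V
  V2 = 6.15·(cos(30.0°) + j·sin(30.0°)) = 5.326 + j3.075 V
  V3 = 240·(cos(144.8°) + j·sin(144.8°)) = -196.1 + j138.3 V
  V4 = 18.1·(cos(30.0°) + j·sin(30.0°)) = 15.68 + j9.05 V
Step 2 — Sum components: V_total = -144.1 + j266.4 V.
Step 3 — Convert to polar: |V_total| = 302.8 V, ∠V_total = 118.4°.

V_total = 302.8∠118.4° V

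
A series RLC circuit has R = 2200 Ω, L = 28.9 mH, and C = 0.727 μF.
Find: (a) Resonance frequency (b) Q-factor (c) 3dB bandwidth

Step 1 — Resonance condition Im(Z)=0 gives ω₀ = 1/√(LC).
Step 2 — ω₀ = 1/√(0.0289·7.27e-07) = 6899 rad/s.
Step 3 — f₀ = ω₀/(2π) = 1098 Hz.
Step 4 — Series Q: Q = ω₀L/R = 6899·0.0289/2200 = 0.09063.
Step 5 — 3dB bandwidth: Δω = ω₀/Q = 7.612e+04 rad/s; BW = Δω/(2π) = 1.212e+04 Hz.

(a) f₀ = 1098 Hz  (b) Q = 0.09063  (c) BW = 1.212e+04 Hz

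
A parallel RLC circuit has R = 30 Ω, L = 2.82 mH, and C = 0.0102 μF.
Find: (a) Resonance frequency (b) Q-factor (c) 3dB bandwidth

Step 1 — Resonance: ω₀ = 1/√(LC) = 1/√(0.00282·1.02e-08) = 1.865e+05 rad/s.
Step 2 — f₀ = ω₀/(2π) = 2.968e+04 Hz.
Step 3 — Parallel Q: Q = R/(ω₀L) = 30/(1.865e+05·0.00282) = 0.05706.
Step 4 — Bandwidth: Δω = ω₀/Q = 3.268e+06 rad/s; BW = Δω/(2π) = 5.201e+05 Hz.

(a) f₀ = 2.968e+04 Hz  (b) Q = 0.05706  (c) BW = 5.201e+05 Hz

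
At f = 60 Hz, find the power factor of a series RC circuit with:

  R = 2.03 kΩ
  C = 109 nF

Step 1 — Angular frequency: ω = 2π·f = 2π·60 = 377 rad/s.
Step 2 — Component impedances:
  R: Z = R = 2030 Ω
  C: Z = 1/(jωC) = -j/(ω·C) = 0 - j2.434e+04 Ω
Step 3 — Series combination: Z_total = R + C = 2030 - j2.434e+04 Ω = 2.442e+04∠-85.2° Ω.
Step 4 — Power factor: PF = cos(φ) = Re(Z)/|Z| = 2030/2.442e+04 = 0.08313.
Step 5 — Type: Im(Z) = -2.434e+04 ⇒ leading (phase φ = -85.2°).

PF = 0.08313 (leading, φ = -85.2°)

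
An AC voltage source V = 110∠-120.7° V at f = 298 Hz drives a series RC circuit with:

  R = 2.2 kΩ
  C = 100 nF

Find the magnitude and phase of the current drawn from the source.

Step 1 — Angular frequency: ω = 2π·f = 2π·298 = 1872 rad/s.
Step 2 — Component impedances:
  R: Z = R = 2200 Ω
  C: Z = 1/(jωC) = -j/(ω·C) = 0 - j5341 Ω
Step 3 — Series combination: Z_total = R + C = 2200 - j5341 Ω = 5776∠-67.6° Ω.
Step 4 — Source phasor: V = 110∠-120.7° V = -56.16 - j94.58 V.
Step 5 — Ohm's law: I = V / Z_total = (-56.16 - j94.58) / (2200 - j5341) = 0.01144 - j0.01523 A.
Step 6 — Convert to polar: |I| = 0.01904 A, ∠I = -53.1°.

I = 0.01904∠-53.1° A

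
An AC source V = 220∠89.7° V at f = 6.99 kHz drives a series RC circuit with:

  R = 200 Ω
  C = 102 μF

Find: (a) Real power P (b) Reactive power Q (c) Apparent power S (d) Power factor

Step 1 — Angular frequency: ω = 2π·f = 2π·6990 = 4.392e+04 rad/s.
Step 2 — Component impedances:
  R: Z = R = 200 Ω
  C: Z = 1/(jωC) = -j/(ω·C) = 0 - j0.2232 Ω
Step 3 — Series combination: Z_total = R + C = 200 - j0.2232 Ω = 200∠-0.1° Ω.
Step 4 — Source phasor: V = 220∠89.7° V = 1.152 + j220 V.
Step 5 — Current: I = V / Z = 0.004532 + j1.1 A = 1.1∠89.8° A.
Step 6 — Complex power: S = V·I* = 242 - j0.2701 VA.
Step 7 — Real power: P = Re(S) = 242 W.
Step 8 — Reactive power: Q = Im(S) = -0.2701 VAR.
Step 9 — Apparent power: |S| = 242 VA.
Step 10 — Power factor: PF = P/|S| = 1 (leading).

(a) P = 242 W  (b) Q = -0.2701 VAR  (c) S = 242 VA  (d) PF = 1 (leading)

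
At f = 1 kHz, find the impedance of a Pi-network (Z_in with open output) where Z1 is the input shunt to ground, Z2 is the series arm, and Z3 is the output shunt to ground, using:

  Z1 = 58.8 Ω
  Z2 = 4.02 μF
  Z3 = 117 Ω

Step 1 — Angular frequency: ω = 2π·f = 2π·1000 = 6283 rad/s.
Step 2 — Component impedances:
  Z1: Z = R = 58.8 Ω
  Z2: Z = 1/(jωC) = -j/(ω·C) = 0 - j39.59 Ω
  Z3: Z = R = 117 Ω
Step 3 — With open output, the series arm Z2 and the output shunt Z3 appear in series to ground: Z2 + Z3 = 117 - j39.59 Ω.
Step 4 — Parallel with input shunt Z1: Z_in = Z1 || (Z2 + Z3) = 40.08 - j4.215 Ω = 40.3∠-6.0° Ω.

Z = 40.08 - j4.215 Ω = 40.3∠-6.0° Ω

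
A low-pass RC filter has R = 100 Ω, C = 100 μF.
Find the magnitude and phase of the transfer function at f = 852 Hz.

Step 1 — Angular frequency: ω = 2π·852 = 5353 rad/s.
Step 2 — Transfer function: H(jω) = 1/(1 + jωRC).
Step 3 — Denominator: 1 + jωRC = 1 + j·5353·100·0.0001 = 1 + j53.53.
Step 4 — H = 0.0003488 - j0.01867.
Step 5 — Magnitude: |H| = 0.01868 (-34.6 dB); phase: φ = -88.9°.

|H| = 0.01868 (-34.6 dB), φ = -88.9°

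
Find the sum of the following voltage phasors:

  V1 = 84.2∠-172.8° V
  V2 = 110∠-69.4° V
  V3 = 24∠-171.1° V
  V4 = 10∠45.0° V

Step 1 — Convert each phasor to rectangular form:
  V1 = 84.2·(cos(-172.8°) + j·sin(-172.8°)) = -83.54 - j10.55 V
  V2 = 110·(cos(-69.4°) + j·sin(-69.4°)) = 38.7 - j103 V
  V3 = 24·(cos(-171.1°) + j·sin(-171.1°)) = -23.71 - j3.713 V
  V4 = 10·(cos(45.0°) + j·sin(45.0°)) = 7.071 + j7.071 V
Step 2 — Sum components: V_total = -61.47 - j110.2 V.
Step 3 — Convert to polar: |V_total| = 126.2 V, ∠V_total = -119.2°.

V_total = 126.2∠-119.2° V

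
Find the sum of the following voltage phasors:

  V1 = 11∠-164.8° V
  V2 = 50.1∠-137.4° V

Step 1 — Convert each phasor to rectangular form:
  V1 = 11·(cos(-164.8°) + j·sin(-164.8°)) = -10.62 - j2.884 V
  V2 = 50.1·(cos(-137.4°) + j·sin(-137.4°)) = -36.88 - j33.91 V
Step 2 — Sum components: V_total = -47.49 - j36.8 V.
Step 3 — Convert to polar: |V_total| = 60.08 V, ∠V_total = -142.2°.

V_total = 60.08∠-142.2° V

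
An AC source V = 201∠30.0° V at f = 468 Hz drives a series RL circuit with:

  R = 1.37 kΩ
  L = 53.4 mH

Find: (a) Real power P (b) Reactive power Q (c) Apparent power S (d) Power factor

Step 1 — Angular frequency: ω = 2π·f = 2π·468 = 2941 rad/s.
Step 2 — Component impedances:
  R: Z = R = 1370 Ω
  L: Z = jωL = j·2941·0.0534 = 0 + j157 Ω
Step 3 — Series combination: Z_total = R + L = 1370 + j157 Ω = 1379∠6.5° Ω.
Step 4 — Source phasor: V = 201∠30.0° V = 174.1 + j100.5 V.
Step 5 — Current: I = V / Z = 0.1337 + j0.05803 A = 0.1458∠23.5° A.
Step 6 — Complex power: S = V·I* = 29.11 + j3.336 VA.
Step 7 — Real power: P = Re(S) = 29.11 W.
Step 8 — Reactive power: Q = Im(S) = 3.336 VAR.
Step 9 — Apparent power: |S| = 29.3 VA.
Step 10 — Power factor: PF = P/|S| = 0.9935 (lagging).

(a) P = 29.11 W  (b) Q = 3.336 VAR  (c) S = 29.3 VA  (d) PF = 0.9935 (lagging)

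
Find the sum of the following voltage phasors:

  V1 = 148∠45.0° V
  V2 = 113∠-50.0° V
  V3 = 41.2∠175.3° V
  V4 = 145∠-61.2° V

Step 1 — Convert each phasor to rectangular form:
  V1 = 148·(cos(45.0°) + j·sin(45.0°)) = 104.7 + j104.7 V
  V2 = 113·(cos(-50.0°) + j·sin(-50.0°)) = 72.63 - j86.56 V
  V3 = 41.2·(cos(175.3°) + j·sin(175.3°)) = -41.06 + j3.376 V
  V4 = 145·(cos(-61.2°) + j·sin(-61.2°)) = 69.85 - j127.1 V
Step 2 — Sum components: V_total = 206.1 - j105.6 V.
Step 3 — Convert to polar: |V_total| = 231.6 V, ∠V_total = -27.1°.

V_total = 231.6∠-27.1° V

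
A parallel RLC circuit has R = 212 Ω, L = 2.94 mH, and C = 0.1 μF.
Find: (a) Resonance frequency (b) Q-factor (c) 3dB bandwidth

Step 1 — Resonance: ω₀ = 1/√(LC) = 1/√(0.00294·1e-07) = 5.832e+04 rad/s.
Step 2 — f₀ = ω₀/(2π) = 9282 Hz.
Step 3 — Parallel Q: Q = R/(ω₀L) = 212/(5.832e+04·0.00294) = 1.236.
Step 4 — Bandwidth: Δω = ω₀/Q = 4.717e+04 rad/s; BW = Δω/(2π) = 7507 Hz.

(a) f₀ = 9282 Hz  (b) Q = 1.236  (c) BW = 7507 Hz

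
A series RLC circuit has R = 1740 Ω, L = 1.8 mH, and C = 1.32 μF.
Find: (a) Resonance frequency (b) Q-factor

Step 1 — Resonance condition Im(Z)=0 gives ω₀ = 1/√(LC).
Step 2 — ω₀ = 1/√(0.0018·1.32e-06) = 2.052e+04 rad/s.
Step 3 — f₀ = ω₀/(2π) = 3265 Hz.
Step 4 — Series Q: Q = ω₀L/R = 2.052e+04·0.0018/1740 = 0.02122.

(a) f₀ = 3265 Hz  (b) Q = 0.02122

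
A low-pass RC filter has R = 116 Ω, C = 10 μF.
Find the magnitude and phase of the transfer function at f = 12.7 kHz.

Step 1 — Angular frequency: ω = 2π·1.27e+04 = 7.98e+04 rad/s.
Step 2 — Transfer function: H(jω) = 1/(1 + jωRC).
Step 3 — Denominator: 1 + jωRC = 1 + j·7.98e+04·116·1e-05 = 1 + j92.56.
Step 4 — H = 0.0001167 - j0.0108.
Step 5 — Magnitude: |H| = 0.0108 (-39.3 dB); phase: φ = -89.4°.

|H| = 0.0108 (-39.3 dB), φ = -89.4°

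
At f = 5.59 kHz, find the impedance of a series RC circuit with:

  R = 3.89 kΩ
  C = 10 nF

Step 1 — Angular frequency: ω = 2π·f = 2π·5590 = 3.512e+04 rad/s.
Step 2 — Component impedances:
  R: Z = R = 3890 Ω
  C: Z = 1/(jωC) = -j/(ω·C) = 0 - j2847 Ω
Step 3 — Series combination: Z_total = R + C = 3890 - j2847 Ω = 4821∠-36.2° Ω.

Z = 3890 - j2847 Ω = 4821∠-36.2° Ω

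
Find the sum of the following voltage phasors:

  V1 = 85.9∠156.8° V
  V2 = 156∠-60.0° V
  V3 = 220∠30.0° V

Step 1 — Convert each phasor to rectangular form:
  V1 = 85.9·(cos(156.8°) + j·sin(156.8°)) = -78.95 + j33.84 V
  V2 = 156·(cos(-60.0°) + j·sin(-60.0°)) = 78 - j135.1 V
  V3 = 220·(cos(30.0°) + j·sin(30.0°)) = 190.5 + j110 V
Step 2 — Sum components: V_total = 189.6 + j8.74 V.
Step 3 — Convert to polar: |V_total| = 189.8 V, ∠V_total = 2.6°.

V_total = 189.8∠2.6° V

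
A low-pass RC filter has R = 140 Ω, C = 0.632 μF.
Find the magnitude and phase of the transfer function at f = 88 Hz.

Step 1 — Angular frequency: ω = 2π·88 = 552.9 rad/s.
Step 2 — Transfer function: H(jω) = 1/(1 + jωRC).
Step 3 — Denominator: 1 + jωRC = 1 + j·552.9·140·6.32e-07 = 1 + j0.04892.
Step 4 — H = 0.9976 - j0.04881.
Step 5 — Magnitude: |H| = 0.9988 (-0.0 dB); phase: φ = -2.8°.

|H| = 0.9988 (-0.0 dB), φ = -2.8°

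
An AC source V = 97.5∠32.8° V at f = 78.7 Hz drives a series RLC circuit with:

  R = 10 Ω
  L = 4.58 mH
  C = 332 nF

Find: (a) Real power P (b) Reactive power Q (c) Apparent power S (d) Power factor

Step 1 — Angular frequency: ω = 2π·f = 2π·78.7 = 494.5 rad/s.
Step 2 — Component impedances:
  R: Z = R = 10 Ω
  L: Z = jωL = j·494.5·0.00458 = 0 + j2.265 Ω
  C: Z = 1/(jωC) = -j/(ω·C) = 0 - j6091 Ω
Step 3 — Series combination: Z_total = R + L + C = 10 - j6089 Ω = 6089∠-89.9° Ω.
Step 4 — Source phasor: V = 97.5∠32.8° V = 81.96 + j52.82 V.
Step 5 — Current: I = V / Z = -0.008652 + j0.01347 A = 0.01601∠122.7° A.
Step 6 — Complex power: S = V·I* = 0.002564 - j1.561 VA.
Step 7 — Real power: P = Re(S) = 0.002564 W.
Step 8 — Reactive power: Q = Im(S) = -1.561 VAR.
Step 9 — Apparent power: |S| = 1.561 VA.
Step 10 — Power factor: PF = P/|S| = 0.001642 (leading).

(a) P = 0.002564 W  (b) Q = -1.561 VAR  (c) S = 1.561 VA  (d) PF = 0.001642 (leading)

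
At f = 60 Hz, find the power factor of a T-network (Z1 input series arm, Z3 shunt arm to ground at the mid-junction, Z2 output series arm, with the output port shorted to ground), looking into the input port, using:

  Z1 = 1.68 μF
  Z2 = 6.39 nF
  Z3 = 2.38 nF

Step 1 — Angular frequency: ω = 2π·f = 2π·60 = 377 rad/s.
Step 2 — Component impedances:
  Z1: Z = 1/(jωC) = -j/(ω·C) = 0 - j1579 Ω
  Z2: Z = 1/(jωC) = -j/(ω·C) = 0 - j4.151e+05 Ω
  Z3: Z = 1/(jωC) = -j/(ω·C) = 0 - j1.115e+06 Ω
Step 3 — With the output port shorted to ground, the output series arm Z2 runs from the junction to ground; the shunt arm Z3 also runs from the junction to ground. They appear in parallel: Z3 || Z2 = 0 - j3.025e+05 Ω.
Step 4 — Series with input arm Z1: Z_in = Z1 + (Z3 || Z2) = 0 - j3.04e+05 Ω = 3.04e+05∠-90.0° Ω.
Step 5 — Power factor: PF = cos(φ) = Re(Z)/|Z| = 0/3.04e+05 = 0.
Step 6 — Type: Im(Z) = -3.04e+05 ⇒ leading (phase φ = -90.0°).

PF = 0 (leading, φ = -90.0°)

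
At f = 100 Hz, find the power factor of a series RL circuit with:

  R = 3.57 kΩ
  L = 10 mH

Step 1 — Angular frequency: ω = 2π·f = 2π·100 = 628.3 rad/s.
Step 2 — Component impedances:
  R: Z = R = 3570 Ω
  L: Z = jωL = j·628.3·0.01 = 0 + j6.283 Ω
Step 3 — Series combination: Z_total = R + L = 3570 + j6.283 Ω = 3570∠0.1° Ω.
Step 4 — Power factor: PF = cos(φ) = Re(Z)/|Z| = 3570/3570 = 1.
Step 5 — Type: Im(Z) = 6.283 ⇒ lagging (phase φ = 0.1°).

PF = 1 (lagging, φ = 0.1°)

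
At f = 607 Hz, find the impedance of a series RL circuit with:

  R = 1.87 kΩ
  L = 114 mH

Step 1 — Angular frequency: ω = 2π·f = 2π·607 = 3814 rad/s.
Step 2 — Component impedances:
  R: Z = R = 1870 Ω
  L: Z = jωL = j·3814·0.114 = 0 + j434.8 Ω
Step 3 — Series combination: Z_total = R + L = 1870 + j434.8 Ω = 1920∠13.1° Ω.

Z = 1870 + j434.8 Ω = 1920∠13.1° Ω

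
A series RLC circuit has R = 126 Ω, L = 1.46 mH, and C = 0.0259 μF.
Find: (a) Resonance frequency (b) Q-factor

Step 1 — Resonance condition Im(Z)=0 gives ω₀ = 1/√(LC).
Step 2 — ω₀ = 1/√(0.00146·2.59e-08) = 1.626e+05 rad/s.
Step 3 — f₀ = ω₀/(2π) = 2.588e+04 Hz.
Step 4 — Series Q: Q = ω₀L/R = 1.626e+05·0.00146/126 = 1.884.

(a) f₀ = 2.588e+04 Hz  (b) Q = 1.884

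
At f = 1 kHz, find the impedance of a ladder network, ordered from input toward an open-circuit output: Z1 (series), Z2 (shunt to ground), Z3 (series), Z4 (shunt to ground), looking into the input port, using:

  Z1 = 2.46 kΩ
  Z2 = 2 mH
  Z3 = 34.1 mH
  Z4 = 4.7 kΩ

Step 1 — Angular frequency: ω = 2π·f = 2π·1000 = 6283 rad/s.
Step 2 — Component impedances:
  Z1: Z = R = 2460 Ω
  Z2: Z = jωL = j·6283·0.002 = 0 + j12.57 Ω
  Z3: Z = jωL = j·6283·0.0341 = 0 + j214.3 Ω
  Z4: Z = R = 4700 Ω
Step 3 — Ladder network (open output): work backward from the far end, alternating series and parallel combinations. Z_in = 2460 + j12.56 Ω = 2460∠0.3° Ω.

Z = 2460 + j12.56 Ω = 2460∠0.3° Ω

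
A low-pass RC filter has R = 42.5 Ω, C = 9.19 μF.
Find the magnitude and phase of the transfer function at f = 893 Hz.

Step 1 — Angular frequency: ω = 2π·893 = 5611 rad/s.
Step 2 — Transfer function: H(jω) = 1/(1 + jωRC).
Step 3 — Denominator: 1 + jωRC = 1 + j·5611·42.5·9.19e-06 = 1 + j2.191.
Step 4 — H = 0.1723 - j0.3777.
Step 5 — Magnitude: |H| = 0.4151 (-7.6 dB); phase: φ = -65.5°.

|H| = 0.4151 (-7.6 dB), φ = -65.5°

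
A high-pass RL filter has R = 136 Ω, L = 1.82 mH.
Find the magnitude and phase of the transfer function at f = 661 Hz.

Step 1 — Angular frequency: ω = 2π·661 = 4153 rad/s.
Step 2 — Transfer function: H(jω) = jωL/(R + jωL).
Step 3 — Numerator jωL = j·7.559; denominator R + jωL = 136 + j7.559.
Step 4 — H = 0.00308 + j0.05541.
Step 5 — Magnitude: |H| = 0.05549 (-25.1 dB); phase: φ = 86.8°.

|H| = 0.05549 (-25.1 dB), φ = 86.8°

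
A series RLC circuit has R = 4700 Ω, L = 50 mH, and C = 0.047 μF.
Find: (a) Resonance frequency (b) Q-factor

Step 1 — Resonance condition Im(Z)=0 gives ω₀ = 1/√(LC).
Step 2 — ω₀ = 1/√(0.05·4.7e-08) = 2.063e+04 rad/s.
Step 3 — f₀ = ω₀/(2π) = 3283 Hz.
Step 4 — Series Q: Q = ω₀L/R = 2.063e+04·0.05/4700 = 0.2195.

(a) f₀ = 3283 Hz  (b) Q = 0.2195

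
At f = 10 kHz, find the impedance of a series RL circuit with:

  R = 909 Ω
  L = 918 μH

Step 1 — Angular frequency: ω = 2π·f = 2π·1e+04 = 6.283e+04 rad/s.
Step 2 — Component impedances:
  R: Z = R = 909 Ω
  L: Z = jωL = j·6.283e+04·0.000918 = 0 + j57.68 Ω
Step 3 — Series combination: Z_total = R + L = 909 + j57.68 Ω = 910.8∠3.6° Ω.

Z = 909 + j57.68 Ω = 910.8∠3.6° Ω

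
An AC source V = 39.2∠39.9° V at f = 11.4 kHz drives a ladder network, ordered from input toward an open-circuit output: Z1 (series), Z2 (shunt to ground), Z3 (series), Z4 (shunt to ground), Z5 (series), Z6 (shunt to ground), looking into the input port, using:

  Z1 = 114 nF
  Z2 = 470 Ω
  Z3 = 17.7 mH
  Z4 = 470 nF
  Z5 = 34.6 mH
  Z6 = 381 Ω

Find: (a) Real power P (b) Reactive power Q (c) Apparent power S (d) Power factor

Step 1 — Angular frequency: ω = 2π·f = 2π·1.14e+04 = 7.163e+04 rad/s.
Step 2 — Component impedances:
  Z1: Z = 1/(jωC) = -j/(ω·C) = 0 - j122.5 Ω
  Z2: Z = R = 470 Ω
  Z3: Z = jωL = j·7.163e+04·0.0177 = 0 + j1268 Ω
  Z4: Z = 1/(jωC) = -j/(ω·C) = 0 - j29.7 Ω
  Z5: Z = jωL = j·7.163e+04·0.0346 = 0 + j2478 Ω
  Z6: Z = R = 381 Ω
Step 3 — Ladder network (open output): work backward from the far end, alternating series and parallel combinations. Z_in = 410.8 + j33.51 Ω = 412.1∠4.7° Ω.
Step 4 — Source phasor: V = 39.2∠39.9° V = 30.07 + j25.14 V.
Step 5 — Current: I = V / Z = 0.07769 + j0.05488 A = 0.09512∠35.2° A.
Step 6 — Complex power: S = V·I* = 3.716 + j0.3031 VA.
Step 7 — Real power: P = Re(S) = 3.716 W.
Step 8 — Reactive power: Q = Im(S) = 0.3031 VAR.
Step 9 — Apparent power: |S| = 3.729 VA.
Step 10 — Power factor: PF = P/|S| = 0.9967 (lagging).

(a) P = 3.716 W  (b) Q = 0.3031 VAR  (c) S = 3.729 VA  (d) PF = 0.9967 (lagging)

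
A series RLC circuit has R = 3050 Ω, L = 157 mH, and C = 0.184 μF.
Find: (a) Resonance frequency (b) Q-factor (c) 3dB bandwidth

Step 1 — Resonance: ω₀ = 1/√(LC) = 1/√(0.157·1.84e-07) = 5884 rad/s.
Step 2 — f₀ = ω₀/(2π) = 936.4 Hz.
Step 3 — Series Q: Q = ω₀L/R = 5884·0.157/3050 = 0.3029.
Step 4 — Bandwidth: Δω = ω₀/Q = 1.943e+04 rad/s; BW = Δω/(2π) = 3092 Hz.

(a) f₀ = 936.4 Hz  (b) Q = 0.3029  (c) BW = 3092 Hz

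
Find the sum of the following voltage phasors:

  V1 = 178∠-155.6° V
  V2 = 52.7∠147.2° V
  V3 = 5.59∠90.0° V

Step 1 — Convert each phasor to rectangular form:
  V1 = 178·(cos(-155.6°) + j·sin(-155.6°)) = -162.1 - j73.53 V
  V2 = 52.7·(cos(147.2°) + j·sin(147.2°)) = -44.3 + j28.55 V
  V3 = 5.59·(cos(90.0°) + j·sin(90.0°)) = 0 + j5.59 V
Step 2 — Sum components: V_total = -206.4 - j39.39 V.
Step 3 — Convert to polar: |V_total| = 210.1 V, ∠V_total = -169.2°.

V_total = 210.1∠-169.2° V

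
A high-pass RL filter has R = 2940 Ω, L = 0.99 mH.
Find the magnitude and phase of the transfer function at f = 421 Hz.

Step 1 — Angular frequency: ω = 2π·421 = 2645 rad/s.
Step 2 — Transfer function: H(jω) = jωL/(R + jωL).
Step 3 — Numerator jωL = j·2.619; denominator R + jωL = 2940 + j2.619.
Step 4 — H = 7.934e-07 + j0.0008907.
Step 5 — Magnitude: |H| = 0.0008907 (-61.0 dB); phase: φ = 89.9°.

|H| = 0.0008907 (-61.0 dB), φ = 89.9°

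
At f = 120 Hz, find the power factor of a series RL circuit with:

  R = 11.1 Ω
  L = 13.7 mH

Step 1 — Angular frequency: ω = 2π·f = 2π·120 = 754 rad/s.
Step 2 — Component impedances:
  R: Z = R = 11.1 Ω
  L: Z = jωL = j·754·0.0137 = 0 + j10.33 Ω
Step 3 — Series combination: Z_total = R + L = 11.1 + j10.33 Ω = 15.16∠42.9° Ω.
Step 4 — Power factor: PF = cos(φ) = Re(Z)/|Z| = 11.1/15.1628 = 0.7321.
Step 5 — Type: Im(Z) = 10.33 ⇒ lagging (phase φ = 42.9°).

PF = 0.7321 (lagging, φ = 42.9°)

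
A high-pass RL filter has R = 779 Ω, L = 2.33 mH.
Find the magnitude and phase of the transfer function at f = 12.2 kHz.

Step 1 — Angular frequency: ω = 2π·1.22e+04 = 7.665e+04 rad/s.
Step 2 — Transfer function: H(jω) = jωL/(R + jωL).
Step 3 — Numerator jωL = j·178.6; denominator R + jωL = 779 + j178.6.
Step 4 — H = 0.04994 + j0.2178.
Step 5 — Magnitude: |H| = 0.2235 (-13.0 dB); phase: φ = 77.1°.

|H| = 0.2235 (-13.0 dB), φ = 77.1°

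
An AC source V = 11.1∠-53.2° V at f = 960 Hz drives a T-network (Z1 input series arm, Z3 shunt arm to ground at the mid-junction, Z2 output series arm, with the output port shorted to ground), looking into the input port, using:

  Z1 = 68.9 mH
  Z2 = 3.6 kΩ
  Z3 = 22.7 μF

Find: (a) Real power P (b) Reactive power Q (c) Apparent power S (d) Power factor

Step 1 — Angular frequency: ω = 2π·f = 2π·960 = 6032 rad/s.
Step 2 — Component impedances:
  Z1: Z = jωL = j·6032·0.0689 = 0 + j415.6 Ω
  Z2: Z = R = 3600 Ω
  Z3: Z = 1/(jωC) = -j/(ω·C) = 0 - j7.303 Ω
Step 3 — With the output port shorted to ground, the output series arm Z2 runs from the junction to ground; the shunt arm Z3 also runs from the junction to ground. They appear in parallel: Z3 || Z2 = 0.01482 - j7.303 Ω.
Step 4 — Series with input arm Z1: Z_in = Z1 + (Z3 || Z2) = 0.01482 + j408.3 Ω = 408.3∠90.0° Ω.
Step 5 — Source phasor: V = 11.1∠-53.2° V = 6.649 - j8.888 V.
Step 6 — Current: I = V / Z = -0.02177 - j0.01629 A = 0.02719∠-143.2° A.
Step 7 — Complex power: S = V·I* = 1.095e-05 + j0.3018 VA.
Step 8 — Real power: P = Re(S) = 1.095e-05 W.
Step 9 — Reactive power: Q = Im(S) = 0.3018 VAR.
Step 10 — Apparent power: |S| = 0.3018 VA.
Step 11 — Power factor: PF = P/|S| = 3.629e-05 (lagging).

(a) P = 1.095e-05 W  (b) Q = 0.3018 VAR  (c) S = 0.3018 VA  (d) PF = 3.629e-05 (lagging)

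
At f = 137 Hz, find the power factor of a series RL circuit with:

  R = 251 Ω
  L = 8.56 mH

Step 1 — Angular frequency: ω = 2π·f = 2π·137 = 860.8 rad/s.
Step 2 — Component impedances:
  R: Z = R = 251 Ω
  L: Z = jωL = j·860.8·0.00856 = 0 + j7.368 Ω
Step 3 — Series combination: Z_total = R + L = 251 + j7.368 Ω = 251.1∠1.7° Ω.
Step 4 — Power factor: PF = cos(φ) = Re(Z)/|Z| = 251/251.1 = 0.9996.
Step 5 — Type: Im(Z) = 7.368 ⇒ lagging (phase φ = 1.7°).

PF = 0.9996 (lagging, φ = 1.7°)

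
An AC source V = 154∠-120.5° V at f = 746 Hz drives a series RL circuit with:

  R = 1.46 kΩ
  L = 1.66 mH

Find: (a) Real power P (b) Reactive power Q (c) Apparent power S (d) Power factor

Step 1 — Angular frequency: ω = 2π·f = 2π·746 = 4687 rad/s.
Step 2 — Component impedances:
  R: Z = R = 1460 Ω
  L: Z = jωL = j·4687·0.00166 = 0 + j7.781 Ω
Step 3 — Series combination: Z_total = R + L = 1460 + j7.781 Ω = 1460∠0.3° Ω.
Step 4 — Source phasor: V = 154∠-120.5° V = -78.16 - j132.7 V.
Step 5 — Current: I = V / Z = -0.05402 - j0.0906 A = 0.1055∠-120.8° A.
Step 6 — Complex power: S = V·I* = 16.24 + j0.08657 VA.
Step 7 — Real power: P = Re(S) = 16.24 W.
Step 8 — Reactive power: Q = Im(S) = 0.08657 VAR.
Step 9 — Apparent power: |S| = 16.24 VA.
Step 10 — Power factor: PF = P/|S| = 1 (lagging).

(a) P = 16.24 W  (b) Q = 0.08657 VAR  (c) S = 16.24 VA  (d) PF = 1 (lagging)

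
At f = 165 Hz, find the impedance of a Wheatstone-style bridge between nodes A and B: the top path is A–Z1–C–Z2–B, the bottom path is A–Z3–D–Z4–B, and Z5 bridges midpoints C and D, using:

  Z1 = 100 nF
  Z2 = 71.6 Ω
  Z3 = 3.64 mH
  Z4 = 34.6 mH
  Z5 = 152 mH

Step 1 — Angular frequency: ω = 2π·f = 2π·165 = 1037 rad/s.
Step 2 — Component impedances:
  Z1: Z = 1/(jωC) = -j/(ω·C) = 0 - j9646 Ω
  Z2: Z = R = 71.6 Ω
  Z3: Z = jωL = j·1037·0.00364 = 0 + j3.774 Ω
  Z4: Z = jωL = j·1037·0.0346 = 0 + j35.87 Ω
  Z5: Z = jωL = j·1037·0.152 = 0 + j157.6 Ω
Step 3 — Bridge requires nodal analysis (the Z5 bridge couples midpoints C and D, so the two paths cannot be reduced to a simple series/parallel combination). Setting node B to ground and injecting 1 A at node A, the 3-node admittance system at A, C, D solves to V_A = Z_AB = 2.107 + j33.88 Ω = 33.94∠86.4° Ω.

Z = 2.107 + j33.88 Ω = 33.94∠86.4° Ω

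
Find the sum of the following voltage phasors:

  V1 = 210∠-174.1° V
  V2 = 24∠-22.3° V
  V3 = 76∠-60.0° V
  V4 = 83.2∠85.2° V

Step 1 — Convert each phasor to rectangular form:
  V1 = 210·(cos(-174.1°) + j·sin(-174.1°)) = -208.9 - j21.59 V
  V2 = 24·(cos(-22.3°) + j·sin(-22.3°)) = 22.21 - j9.107 V
  V3 = 76·(cos(-60.0°) + j·sin(-60.0°)) = 38 - j65.82 V
  V4 = 83.2·(cos(85.2°) + j·sin(85.2°)) = 6.962 + j82.91 V
Step 2 — Sum components: V_total = -141.7 - j13.6 V.
Step 3 — Convert to polar: |V_total| = 142.4 V, ∠V_total = -174.5°.

V_total = 142.4∠-174.5° V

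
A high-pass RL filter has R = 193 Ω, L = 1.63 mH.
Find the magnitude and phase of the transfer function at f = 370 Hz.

Step 1 — Angular frequency: ω = 2π·370 = 2325 rad/s.
Step 2 — Transfer function: H(jω) = jωL/(R + jωL).
Step 3 — Numerator jωL = j·3.789; denominator R + jωL = 193 + j3.789.
Step 4 — H = 0.0003854 + j0.01963.
Step 5 — Magnitude: |H| = 0.01963 (-34.1 dB); phase: φ = 88.9°.

|H| = 0.01963 (-34.1 dB), φ = 88.9°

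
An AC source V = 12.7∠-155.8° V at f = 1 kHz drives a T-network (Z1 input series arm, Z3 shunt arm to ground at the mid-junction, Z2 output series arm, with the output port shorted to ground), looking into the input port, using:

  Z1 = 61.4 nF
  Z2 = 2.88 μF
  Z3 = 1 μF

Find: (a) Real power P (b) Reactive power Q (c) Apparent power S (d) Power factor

Step 1 — Angular frequency: ω = 2π·f = 2π·1000 = 6283 rad/s.
Step 2 — Component impedances:
  Z1: Z = 1/(jωC) = -j/(ω·C) = 0 - j2592 Ω
  Z2: Z = 1/(jωC) = -j/(ω·C) = 0 - j55.26 Ω
  Z3: Z = 1/(jωC) = -j/(ω·C) = 0 - j159.2 Ω
Step 3 — With the output port shorted to ground, the output series arm Z2 runs from the junction to ground; the shunt arm Z3 also runs from the junction to ground. They appear in parallel: Z3 || Z2 = 0 - j41.02 Ω.
Step 4 — Series with input arm Z1: Z_in = Z1 + (Z3 || Z2) = 0 - j2633 Ω = 2633∠-90.0° Ω.
Step 5 — Source phasor: V = 12.7∠-155.8° V = -11.58 - j5.206 V.
Step 6 — Current: I = V / Z = 0.001977 - j0.004399 A = 0.004823∠-65.8° A.
Step 7 — Complex power: S = V·I* = 0 - j0.06125 VA.
Step 8 — Real power: P = Re(S) = 0 W.
Step 9 — Reactive power: Q = Im(S) = -0.06125 VAR.
Step 10 — Apparent power: |S| = 0.06125 VA.
Step 11 — Power factor: PF = P/|S| = 0 (leading).

(a) P = 0 W  (b) Q = -0.06125 VAR  (c) S = 0.06125 VA  (d) PF = 0 (leading)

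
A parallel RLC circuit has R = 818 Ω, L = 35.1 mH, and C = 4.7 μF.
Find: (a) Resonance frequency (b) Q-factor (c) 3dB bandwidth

Step 1 — Resonance: ω₀ = 1/√(LC) = 1/√(0.0351·4.7e-06) = 2462 rad/s.
Step 2 — f₀ = ω₀/(2π) = 391.8 Hz.
Step 3 — Parallel Q: Q = R/(ω₀L) = 818/(2462·0.0351) = 9.466.
Step 4 — Bandwidth: Δω = ω₀/Q = 260.1 rad/s; BW = Δω/(2π) = 41.4 Hz.

(a) f₀ = 391.8 Hz  (b) Q = 9.466  (c) BW = 41.4 Hz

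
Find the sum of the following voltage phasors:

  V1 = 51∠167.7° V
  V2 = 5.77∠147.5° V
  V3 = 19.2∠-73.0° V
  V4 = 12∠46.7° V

Step 1 — Convert each phasor to rectangular form:
  V1 = 51·(cos(167.7°) + j·sin(167.7°)) = -49.83 + j10.86 V
  V2 = 5.77·(cos(147.5°) + j·sin(147.5°)) = -4.866 + j3.1 V
  V3 = 19.2·(cos(-73.0°) + j·sin(-73.0°)) = 5.614 - j18.36 V
  V4 = 12·(cos(46.7°) + j·sin(46.7°)) = 8.23 + j8.733 V
Step 2 — Sum components: V_total = -40.85 + j4.337 V.
Step 3 — Convert to polar: |V_total| = 41.08 V, ∠V_total = 173.9°.

V_total = 41.08∠173.9° V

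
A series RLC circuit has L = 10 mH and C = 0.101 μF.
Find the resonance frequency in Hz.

Step 1 — Resonance condition Im(Z)=0 gives ω₀ = 1/√(LC).
Step 2 — ω₀ = 1/√(0.01·1.01e-07) = 3.147e+04 rad/s.
Step 3 — f₀ = ω₀/(2π) = 5008 Hz.

f₀ = 5008 Hz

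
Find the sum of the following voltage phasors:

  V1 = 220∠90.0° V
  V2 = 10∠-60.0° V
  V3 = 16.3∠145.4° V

Step 1 — Convert each phasor to rectangular form:
  V1 = 220·(cos(90.0°) + j·sin(90.0°)) = 0 + j220 V
  V2 = 10·(cos(-60.0°) + j·sin(-60.0°)) = 5 - j8.66 V
  V3 = 16.3·(cos(145.4°) + j·sin(145.4°)) = -13.42 + j9.256 V
Step 2 — Sum components: V_total = -8.417 + j220.6 V.
Step 3 — Convert to polar: |V_total| = 220.8 V, ∠V_total = 92.2°.

V_total = 220.8∠92.2° V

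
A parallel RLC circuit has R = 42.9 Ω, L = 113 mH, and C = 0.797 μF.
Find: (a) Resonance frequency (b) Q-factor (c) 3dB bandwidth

Step 1 — Resonance: ω₀ = 1/√(LC) = 1/√(0.113·7.97e-07) = 3332 rad/s.
Step 2 — f₀ = ω₀/(2π) = 530.3 Hz.
Step 3 — Parallel Q: Q = R/(ω₀L) = 42.9/(3332·0.113) = 0.1139.
Step 4 — Bandwidth: Δω = ω₀/Q = 2.925e+04 rad/s; BW = Δω/(2π) = 4655 Hz.

(a) f₀ = 530.3 Hz  (b) Q = 0.1139  (c) BW = 4655 Hz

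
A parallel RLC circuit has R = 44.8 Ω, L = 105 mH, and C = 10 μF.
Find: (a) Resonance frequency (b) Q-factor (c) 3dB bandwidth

Step 1 — Resonance: ω₀ = 1/√(LC) = 1/√(0.105·1e-05) = 975.9 rad/s.
Step 2 — f₀ = ω₀/(2π) = 155.3 Hz.
Step 3 — Parallel Q: Q = R/(ω₀L) = 44.8/(975.9·0.105) = 0.4372.
Step 4 — Bandwidth: Δω = ω₀/Q = 2232 rad/s; BW = Δω/(2π) = 355.3 Hz.

(a) f₀ = 155.3 Hz  (b) Q = 0.4372  (c) BW = 355.3 Hz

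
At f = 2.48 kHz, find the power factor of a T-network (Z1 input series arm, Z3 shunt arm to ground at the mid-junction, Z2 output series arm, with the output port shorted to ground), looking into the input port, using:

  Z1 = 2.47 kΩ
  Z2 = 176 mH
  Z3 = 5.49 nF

Step 1 — Angular frequency: ω = 2π·f = 2π·2480 = 1.558e+04 rad/s.
Step 2 — Component impedances:
  Z1: Z = R = 2470 Ω
  Z2: Z = jωL = j·1.558e+04·0.176 = 0 + j2742 Ω
  Z3: Z = 1/(jωC) = -j/(ω·C) = 0 - j1.169e+04 Ω
Step 3 — With the output port shorted to ground, the output series arm Z2 runs from the junction to ground; the shunt arm Z3 also runs from the junction to ground. They appear in parallel: Z3 || Z2 = 0 + j3583 Ω.
Step 4 — Series with input arm Z1: Z_in = Z1 + (Z3 || Z2) = 2470 + j3583 Ω = 4352∠55.4° Ω.
Step 5 — Power factor: PF = cos(φ) = Re(Z)/|Z| = 2470/4352 = 0.5676.
Step 6 — Type: Im(Z) = 3583 ⇒ lagging (phase φ = 55.4°).

PF = 0.5676 (lagging, φ = 55.4°)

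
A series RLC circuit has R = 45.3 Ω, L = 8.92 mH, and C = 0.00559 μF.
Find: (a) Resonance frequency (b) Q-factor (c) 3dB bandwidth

Step 1 — Resonance: ω₀ = 1/√(LC) = 1/√(0.00892·5.59e-09) = 1.416e+05 rad/s.
Step 2 — f₀ = ω₀/(2π) = 2.254e+04 Hz.
Step 3 — Series Q: Q = ω₀L/R = 1.416e+05·0.00892/45.3 = 27.89.
Step 4 — Bandwidth: Δω = ω₀/Q = 5078 rad/s; BW = Δω/(2π) = 808.3 Hz.

(a) f₀ = 2.254e+04 Hz  (b) Q = 27.89  (c) BW = 808.3 Hz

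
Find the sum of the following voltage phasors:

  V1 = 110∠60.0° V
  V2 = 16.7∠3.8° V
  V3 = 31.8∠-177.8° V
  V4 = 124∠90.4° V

Step 1 — Convert each phasor to rectangular form:
  V1 = 110·(cos(60.0°) + j·sin(60.0°)) = 55 + j95.26 V
  V2 = 16.7·(cos(3.8°) + j·sin(3.8°)) = 16.66 + j1.107 V
  V3 = 31.8·(cos(-177.8°) + j·sin(-177.8°)) = -31.78 - j1.221 V
  V4 = 124·(cos(90.4°) + j·sin(90.4°)) = -0.8657 + j124 V
Step 2 — Sum components: V_total = 39.02 + j219.1 V.
Step 3 — Convert to polar: |V_total| = 222.6 V, ∠V_total = 79.9°.

V_total = 222.6∠79.9° V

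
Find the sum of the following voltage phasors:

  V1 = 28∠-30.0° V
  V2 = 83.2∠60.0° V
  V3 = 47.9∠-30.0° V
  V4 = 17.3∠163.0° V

Step 1 — Convert each phasor to rectangular form:
  V1 = 28·(cos(-30.0°) + j·sin(-30.0°)) = 24.25 - j14 V
  V2 = 83.2·(cos(60.0°) + j·sin(60.0°)) = 41.6 + j72.05 V
  V3 = 47.9·(cos(-30.0°) + j·sin(-30.0°)) = 41.48 - j23.95 V
  V4 = 17.3·(cos(163.0°) + j·sin(163.0°)) = -16.54 + j5.058 V
Step 2 — Sum components: V_total = 90.79 + j39.16 V.
Step 3 — Convert to polar: |V_total| = 98.87 V, ∠V_total = 23.3°.

V_total = 98.87∠23.3° V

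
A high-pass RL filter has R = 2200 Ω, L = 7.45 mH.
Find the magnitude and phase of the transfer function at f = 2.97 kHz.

Step 1 — Angular frequency: ω = 2π·2970 = 1.866e+04 rad/s.
Step 2 — Transfer function: H(jω) = jωL/(R + jωL).
Step 3 — Numerator jωL = j·139; denominator R + jωL = 2200 + j139.
Step 4 — H = 0.003977 + j0.06294.
Step 5 — Magnitude: |H| = 0.06307 (-24.0 dB); phase: φ = 86.4°.

|H| = 0.06307 (-24.0 dB), φ = 86.4°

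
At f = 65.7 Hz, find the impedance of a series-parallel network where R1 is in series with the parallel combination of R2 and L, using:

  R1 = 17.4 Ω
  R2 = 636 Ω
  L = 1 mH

Step 1 — Angular frequency: ω = 2π·f = 2π·65.7 = 412.8 rad/s.
Step 2 — Component impedances:
  R1: Z = R = 17.4 Ω
  R2: Z = R = 636 Ω
  L: Z = jωL = j·412.8·0.001 = 0 + j0.4128 Ω
Step 3 — Parallel branch: R2 || L = 1/(1/R2 + 1/L) = 0.0002679 + j0.4128 Ω.
Step 4 — Series with R1: Z_total = R1 + (R2 || L) = 17.4 + j0.4128 Ω = 17.41∠1.4° Ω.

Z = 17.4 + j0.4128 Ω = 17.41∠1.4° Ω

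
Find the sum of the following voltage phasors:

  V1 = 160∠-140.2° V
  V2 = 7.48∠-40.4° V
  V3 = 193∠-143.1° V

Step 1 — Convert each phasor to rectangular form:
  V1 = 160·(cos(-140.2°) + j·sin(-140.2°)) = -122.9 - j102.4 V
  V2 = 7.48·(cos(-40.4°) + j·sin(-40.4°)) = 5.696 - j4.848 V
  V3 = 193·(cos(-143.1°) + j·sin(-143.1°)) = -154.3 - j115.9 V
Step 2 — Sum components: V_total = -271.6 - j223.1 V.
Step 3 — Convert to polar: |V_total| = 351.5 V, ∠V_total = -140.6°.

V_total = 351.5∠-140.6° V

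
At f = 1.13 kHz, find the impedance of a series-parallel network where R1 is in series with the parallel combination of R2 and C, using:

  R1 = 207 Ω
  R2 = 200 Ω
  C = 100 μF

Step 1 — Angular frequency: ω = 2π·f = 2π·1130 = 7100 rad/s.
Step 2 — Component impedances:
  R1: Z = R = 207 Ω
  R2: Z = R = 200 Ω
  C: Z = 1/(jωC) = -j/(ω·C) = 0 - j1.408 Ω
Step 3 — Parallel branch: R2 || C = 1/(1/R2 + 1/C) = 0.009918 - j1.408 Ω.
Step 4 — Series with R1: Z_total = R1 + (R2 || C) = 207 - j1.408 Ω = 207∠-0.4° Ω.

Z = 207 - j1.408 Ω = 207∠-0.4° Ω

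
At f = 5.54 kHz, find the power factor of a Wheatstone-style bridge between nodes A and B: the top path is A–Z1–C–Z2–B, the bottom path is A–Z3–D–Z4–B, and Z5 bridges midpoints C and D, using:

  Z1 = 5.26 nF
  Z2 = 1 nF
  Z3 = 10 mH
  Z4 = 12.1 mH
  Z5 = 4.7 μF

Step 1 — Angular frequency: ω = 2π·f = 2π·5540 = 3.481e+04 rad/s.
Step 2 — Component impedances:
  Z1: Z = 1/(jωC) = -j/(ω·C) = 0 - j5462 Ω
  Z2: Z = 1/(jωC) = -j/(ω·C) = 0 - j2.873e+04 Ω
  Z3: Z = jωL = j·3.481e+04·0.01 = 0 + j348.1 Ω
  Z4: Z = jωL = j·3.481e+04·0.0121 = 0 + j421.2 Ω
  Z5: Z = 1/(jωC) = -j/(ω·C) = 0 - j6.112 Ω
Step 3 — Bridge requires nodal analysis (the Z5 bridge couples midpoints C and D, so the two paths cannot be reduced to a simple series/parallel combination). Setting node B to ground and injecting 1 A at node A, the 3-node admittance system at A, C, D solves to V_A = Z_AB = 0 + j799.2 Ω = 799.2∠90.0° Ω.
Step 4 — Power factor: PF = cos(φ) = Re(Z)/|Z| = 0/799.2 = 0.
Step 5 — Type: Im(Z) = 799.2 ⇒ lagging (phase φ = 90.0°).

PF = 0 (lagging, φ = 90.0°)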